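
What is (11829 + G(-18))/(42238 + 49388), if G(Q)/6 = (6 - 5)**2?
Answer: 3945/30542 ≈ 0.12917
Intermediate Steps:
G(Q) = 6 (G(Q) = 6*(6 - 5)**2 = 6*1**2 = 6*1 = 6)
(11829 + G(-18))/(42238 + 49388) = (11829 + 6)/(42238 + 49388) = 11835/91626 = 11835*(1/91626) = 3945/30542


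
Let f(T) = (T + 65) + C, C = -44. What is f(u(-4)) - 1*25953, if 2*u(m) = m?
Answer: -25934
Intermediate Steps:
u(m) = m/2
f(T) = 21 + T (f(T) = (T + 65) - 44 = (65 + T) - 44 = 21 + T)
f(u(-4)) - 1*25953 = (21 + (½)*(-4)) - 1*25953 = (21 - 2) - 25953 = 19 - 25953 = -25934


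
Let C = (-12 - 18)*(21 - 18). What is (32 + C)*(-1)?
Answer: 58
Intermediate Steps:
C = -90 (C = -30*3 = -90)
(32 + C)*(-1) = (32 - 90)*(-1) = -58*(-1) = 58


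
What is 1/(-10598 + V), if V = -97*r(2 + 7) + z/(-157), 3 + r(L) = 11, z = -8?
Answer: -157/1785710 ≈ -8.7920e-5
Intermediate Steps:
r(L) = 8 (r(L) = -3 + 11 = 8)
V = -121824/157 (V = -97*8 - 8/(-157) = -776 - 8*(-1/157) = -776 + 8/157 = -121824/157 ≈ -775.95)
1/(-10598 + V) = 1/(-10598 - 121824/157) = 1/(-1785710/157) = -157/1785710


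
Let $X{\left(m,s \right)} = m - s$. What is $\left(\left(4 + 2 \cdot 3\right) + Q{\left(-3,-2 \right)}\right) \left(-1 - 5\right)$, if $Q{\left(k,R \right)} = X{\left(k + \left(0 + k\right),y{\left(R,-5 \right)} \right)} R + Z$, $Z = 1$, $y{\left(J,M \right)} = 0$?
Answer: $-138$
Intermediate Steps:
$Q{\left(k,R \right)} = 1 + 2 R k$ ($Q{\left(k,R \right)} = \left(\left(k + \left(0 + k\right)\right) - 0\right) R + 1 = \left(\left(k + k\right) + 0\right) R + 1 = \left(2 k + 0\right) R + 1 = 2 k R + 1 = 2 R k + 1 = 1 + 2 R k$)
$\left(\left(4 + 2 \cdot 3\right) + Q{\left(-3,-2 \right)}\right) \left(-1 - 5\right) = \left(\left(4 + 2 \cdot 3\right) + \left(1 + 2 \left(-2\right) \left(-3\right)\right)\right) \left(-1 - 5\right) = \left(\left(4 + 6\right) + \left(1 + 12\right)\right) \left(-1 - 5\right) = \left(10 + 13\right) \left(-6\right) = 23 \left(-6\right) = -138$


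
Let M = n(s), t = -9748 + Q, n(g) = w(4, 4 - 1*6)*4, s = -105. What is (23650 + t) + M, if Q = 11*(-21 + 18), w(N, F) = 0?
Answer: 13869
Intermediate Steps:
n(g) = 0 (n(g) = 0*4 = 0)
Q = -33 (Q = 11*(-3) = -33)
t = -9781 (t = -9748 - 33 = -9781)
M = 0
(23650 + t) + M = (23650 - 9781) + 0 = 13869 + 0 = 13869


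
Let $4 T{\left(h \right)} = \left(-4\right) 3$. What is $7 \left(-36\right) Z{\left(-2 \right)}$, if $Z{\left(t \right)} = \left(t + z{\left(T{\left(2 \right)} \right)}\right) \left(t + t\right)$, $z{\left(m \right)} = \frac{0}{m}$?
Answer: $-2016$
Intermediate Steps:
$T{\left(h \right)} = -3$ ($T{\left(h \right)} = \frac{\left(-4\right) 3}{4} = \frac{1}{4} \left(-12\right) = -3$)
$z{\left(m \right)} = 0$
$Z{\left(t \right)} = 2 t^{2}$ ($Z{\left(t \right)} = \left(t + 0\right) \left(t + t\right) = t 2 t = 2 t^{2}$)
$7 \left(-36\right) Z{\left(-2 \right)} = 7 \left(-36\right) 2 \left(-2\right)^{2} = - 252 \cdot 2 \cdot 4 = \left(-252\right) 8 = -2016$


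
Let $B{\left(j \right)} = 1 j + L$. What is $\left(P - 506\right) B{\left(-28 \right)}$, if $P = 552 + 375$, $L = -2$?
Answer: $-12630$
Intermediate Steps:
$P = 927$
$B{\left(j \right)} = -2 + j$ ($B{\left(j \right)} = 1 j - 2 = j - 2 = -2 + j$)
$\left(P - 506\right) B{\left(-28 \right)} = \left(927 - 506\right) \left(-2 - 28\right) = 421 \left(-30\right) = -12630$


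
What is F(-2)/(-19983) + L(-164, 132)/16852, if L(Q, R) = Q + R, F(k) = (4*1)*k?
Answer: -126160/84188379 ≈ -0.0014985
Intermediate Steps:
F(k) = 4*k
F(-2)/(-19983) + L(-164, 132)/16852 = (4*(-2))/(-19983) + (-164 + 132)/16852 = -8*(-1/19983) - 32*1/16852 = 8/19983 - 8/4213 = -126160/84188379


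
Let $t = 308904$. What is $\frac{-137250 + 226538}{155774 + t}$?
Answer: $\frac{44644}{232339} \approx 0.19215$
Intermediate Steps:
$\frac{-137250 + 226538}{155774 + t} = \frac{-137250 + 226538}{155774 + 308904} = \frac{89288}{464678} = 89288 \cdot \frac{1}{464678} = \frac{44644}{232339}$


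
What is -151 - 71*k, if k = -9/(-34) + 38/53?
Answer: -397701/1802 ≈ -220.70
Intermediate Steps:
k = 1769/1802 (k = -9*(-1/34) + 38*(1/53) = 9/34 + 38/53 = 1769/1802 ≈ 0.98169)
-151 - 71*k = -151 - 71*1769/1802 = -151 - 125599/1802 = -397701/1802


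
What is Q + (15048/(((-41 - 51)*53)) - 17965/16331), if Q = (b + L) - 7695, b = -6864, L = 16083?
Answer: 30255676679/19907489 ≈ 1519.8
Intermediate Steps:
Q = 1524 (Q = (-6864 + 16083) - 7695 = 9219 - 7695 = 1524)
Q + (15048/(((-41 - 51)*53)) - 17965/16331) = 1524 + (15048/(((-41 - 51)*53)) - 17965/16331) = 1524 + (15048/((-92*53)) - 17965*1/16331) = 1524 + (15048/(-4876) - 17965/16331) = 1524 + (15048*(-1/4876) - 17965/16331) = 1524 + (-3762/1219 - 17965/16331) = 1524 - 83336557/19907489 = 30255676679/19907489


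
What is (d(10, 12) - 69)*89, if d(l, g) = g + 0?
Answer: -5073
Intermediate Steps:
d(l, g) = g
(d(10, 12) - 69)*89 = (12 - 69)*89 = -57*89 = -5073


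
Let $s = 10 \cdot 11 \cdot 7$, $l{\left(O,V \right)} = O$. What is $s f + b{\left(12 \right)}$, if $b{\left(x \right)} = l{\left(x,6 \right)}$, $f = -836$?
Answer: $-643708$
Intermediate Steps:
$b{\left(x \right)} = x$
$s = 770$ ($s = 110 \cdot 7 = 770$)
$s f + b{\left(12 \right)} = 770 \left(-836\right) + 12 = -643720 + 12 = -643708$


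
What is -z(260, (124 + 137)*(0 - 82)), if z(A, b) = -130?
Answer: 130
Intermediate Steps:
-z(260, (124 + 137)*(0 - 82)) = -1*(-130) = 130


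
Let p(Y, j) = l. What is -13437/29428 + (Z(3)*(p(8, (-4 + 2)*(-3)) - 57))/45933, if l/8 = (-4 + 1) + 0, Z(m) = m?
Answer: -208117575/450572108 ≈ -0.46190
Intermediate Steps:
l = -24 (l = 8*((-4 + 1) + 0) = 8*(-3 + 0) = 8*(-3) = -24)
p(Y, j) = -24
-13437/29428 + (Z(3)*(p(8, (-4 + 2)*(-3)) - 57))/45933 = -13437/29428 + (3*(-24 - 57))/45933 = -13437*1/29428 + (3*(-81))*(1/45933) = -13437/29428 - 243*1/45933 = -13437/29428 - 81/15311 = -208117575/450572108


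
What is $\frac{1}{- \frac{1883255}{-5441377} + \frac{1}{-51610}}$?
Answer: $\frac{280829466970}{97189349173} \approx 2.8895$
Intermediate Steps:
$\frac{1}{- \frac{1883255}{-5441377} + \frac{1}{-51610}} = \frac{1}{\left(-1883255\right) \left(- \frac{1}{5441377}\right) - \frac{1}{51610}} = \frac{1}{\frac{1883255}{5441377} - \frac{1}{51610}} = \frac{1}{\frac{97189349173}{280829466970}} = \frac{280829466970}{97189349173}$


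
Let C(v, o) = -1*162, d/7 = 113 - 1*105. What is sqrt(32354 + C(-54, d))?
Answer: 8*sqrt(503) ≈ 179.42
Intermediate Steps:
d = 56 (d = 7*(113 - 1*105) = 7*(113 - 105) = 7*8 = 56)
C(v, o) = -162
sqrt(32354 + C(-54, d)) = sqrt(32354 - 162) = sqrt(32192) = 8*sqrt(503)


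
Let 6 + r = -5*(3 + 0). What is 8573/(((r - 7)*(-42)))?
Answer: 8573/1176 ≈ 7.2900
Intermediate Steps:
r = -21 (r = -6 - 5*(3 + 0) = -6 - 5*3 = -6 - 15 = -21)
8573/(((r - 7)*(-42))) = 8573/(((-21 - 7)*(-42))) = 8573/((-28*(-42))) = 8573/1176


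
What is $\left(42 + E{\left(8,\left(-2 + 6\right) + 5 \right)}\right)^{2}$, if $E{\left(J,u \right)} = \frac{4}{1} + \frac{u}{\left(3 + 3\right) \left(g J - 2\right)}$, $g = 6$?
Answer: $\frac{17935225}{8464} \approx 2119.0$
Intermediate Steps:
$E{\left(J,u \right)} = 4 + \frac{u}{-12 + 36 J}$ ($E{\left(J,u \right)} = \frac{4}{1} + \frac{u}{\left(3 + 3\right) \left(6 J - 2\right)} = 4 \cdot 1 + \frac{u}{6 \left(-2 + 6 J\right)} = 4 + \frac{u}{-12 + 36 J}$)
$\left(42 + E{\left(8,\left(-2 + 6\right) + 5 \right)}\right)^{2} = \left(42 + \frac{-48 + \left(\left(-2 + 6\right) + 5\right) + 144 \cdot 8}{12 \left(-1 + 3 \cdot 8\right)}\right)^{2} = \left(42 + \frac{-48 + \left(4 + 5\right) + 1152}{12 \left(-1 + 24\right)}\right)^{2} = \left(42 + \frac{-48 + 9 + 1152}{12 \cdot 23}\right)^{2} = \left(42 + \frac{1}{12} \cdot \frac{1}{23} \cdot 1113\right)^{2} = \left(42 + \frac{371}{92}\right)^{2} = \left(\frac{4235}{92}\right)^{2} = \frac{17935225}{8464}$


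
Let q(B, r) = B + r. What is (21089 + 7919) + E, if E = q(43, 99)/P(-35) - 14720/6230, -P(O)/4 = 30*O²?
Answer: 189740369681/6541500 ≈ 29006.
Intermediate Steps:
P(O) = -120*O²
E = -15462319/6541500 (E = (43 + 99)/((-120*(-35)²)) - 14720/6230 = 142/((-120*1225)) - 14720*1/6230 = 142/(-147000) - 1472/623 = 142*(-1/147000) - 1472/623 = -71/73500 - 1472/623 = -15462319/6541500 ≈ -2.3637)
(21089 + 7919) + E = (21089 + 7919) - 15462319/6541500 = 29008 - 15462319/6541500 = 189740369681/6541500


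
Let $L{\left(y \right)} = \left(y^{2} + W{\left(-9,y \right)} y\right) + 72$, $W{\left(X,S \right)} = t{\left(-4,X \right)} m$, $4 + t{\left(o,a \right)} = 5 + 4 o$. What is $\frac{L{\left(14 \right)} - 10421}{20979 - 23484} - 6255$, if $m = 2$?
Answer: $- \frac{15658202}{2505} \approx -6250.8$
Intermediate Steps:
$t{\left(o,a \right)} = 1 + 4 o$ ($t{\left(o,a \right)} = -4 + \left(5 + 4 o\right) = 1 + 4 o$)
$W{\left(X,S \right)} = -30$ ($W{\left(X,S \right)} = \left(1 + 4 \left(-4\right)\right) 2 = \left(1 - 16\right) 2 = \left(-15\right) 2 = -30$)
$L{\left(y \right)} = 72 + y^{2} - 30 y$ ($L{\left(y \right)} = \left(y^{2} - 30 y\right) + 72 = 72 + y^{2} - 30 y$)
$\frac{L{\left(14 \right)} - 10421}{20979 - 23484} - 6255 = \frac{\left(72 + 14^{2} - 420\right) - 10421}{20979 - 23484} - 6255 = \frac{\left(72 + 196 - 420\right) - 10421}{-2505} - 6255 = \left(-152 - 10421\right) \left(- \frac{1}{2505}\right) - 6255 = \left(-10573\right) \left(- \frac{1}{2505}\right) - 6255 = \frac{10573}{2505} - 6255 = - \frac{15658202}{2505}$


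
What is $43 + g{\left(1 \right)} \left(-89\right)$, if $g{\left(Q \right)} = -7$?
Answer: $666$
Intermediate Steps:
$43 + g{\left(1 \right)} \left(-89\right) = 43 - -623 = 43 + 623 = 666$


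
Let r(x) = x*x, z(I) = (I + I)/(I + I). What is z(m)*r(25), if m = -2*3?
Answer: 625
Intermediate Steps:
m = -6
z(I) = 1 (z(I) = (2*I)/((2*I)) = (2*I)*(1/(2*I)) = 1)
r(x) = x**2
z(m)*r(25) = 1*25**2 = 1*625 = 625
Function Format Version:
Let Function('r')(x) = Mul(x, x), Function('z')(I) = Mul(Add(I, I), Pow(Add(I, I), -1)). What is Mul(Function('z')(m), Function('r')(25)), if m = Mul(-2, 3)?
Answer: 625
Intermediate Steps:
m = -6
Function('z')(I) = 1 (Function('z')(I) = Mul(Mul(2, I), Pow(Mul(2, I), -1)) = Mul(Mul(2, I), Mul(Rational(1, 2), Pow(I, -1))) = 1)
Function('r')(x) = Pow(x, 2)
Mul(Function('z')(m), Function('r')(25)) = Mul(1, Pow(25, 2)) = Mul(1, 625) = 625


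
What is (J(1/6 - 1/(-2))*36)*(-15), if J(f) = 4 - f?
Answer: -1800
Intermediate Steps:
(J(1/6 - 1/(-2))*36)*(-15) = ((4 - (1/6 - 1/(-2)))*36)*(-15) = ((4 - (1*(⅙) - 1*(-½)))*36)*(-15) = ((4 - (⅙ + ½))*36)*(-15) = ((4 - 1*⅔)*36)*(-15) = ((4 - ⅔)*36)*(-15) = ((10/3)*36)*(-15) = 120*(-15) = -1800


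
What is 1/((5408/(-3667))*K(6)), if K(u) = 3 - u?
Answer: 3667/16224 ≈ 0.22602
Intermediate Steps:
1/((5408/(-3667))*K(6)) = 1/((5408/(-3667))*(3 - 1*6)) = 1/((5408*(-1/3667))*(3 - 6)) = 1/(-5408/3667*(-3)) = 1/(16224/3667) = 3667/16224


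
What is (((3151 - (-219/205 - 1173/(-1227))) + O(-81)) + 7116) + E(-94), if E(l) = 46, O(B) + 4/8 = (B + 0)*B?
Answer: 2829536047/167690 ≈ 16874.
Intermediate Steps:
O(B) = -½ + B² (O(B) = -½ + (B + 0)*B = -½ + B*B = -½ + B²)
(((3151 - (-219/205 - 1173/(-1227))) + O(-81)) + 7116) + E(-94) = (((3151 - (-219/205 - 1173/(-1227))) + (-½ + (-81)²)) + 7116) + 46 = (((3151 - (-219*1/205 - 1173*(-1/1227))) + (-½ + 6561)) + 7116) + 46 = (((3151 - (-219/205 + 391/409)) + 13121/2) + 7116) + 46 = (((3151 - 1*(-9416/83845)) + 13121/2) + 7116) + 46 = (((3151 + 9416/83845) + 13121/2) + 7116) + 46 = ((264205011/83845 + 13121/2) + 7116) + 46 = (1628540267/167690 + 7116) + 46 = 2821822307/167690 + 46 = 2829536047/167690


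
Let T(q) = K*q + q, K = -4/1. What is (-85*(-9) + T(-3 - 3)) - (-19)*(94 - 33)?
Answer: 1942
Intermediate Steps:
K = -4 (K = -4*1 = -4)
T(q) = -3*q (T(q) = -4*q + q = -3*q)
(-85*(-9) + T(-3 - 3)) - (-19)*(94 - 33) = (-85*(-9) - 3*(-3 - 3)) - (-19)*(94 - 33) = (765 - 3*(-6)) - (-19)*61 = (765 + 18) - 1*(-1159) = 783 + 1159 = 1942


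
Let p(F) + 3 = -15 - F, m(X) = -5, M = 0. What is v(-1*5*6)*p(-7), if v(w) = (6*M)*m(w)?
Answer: 0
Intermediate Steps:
v(w) = 0 (v(w) = (6*0)*(-5) = 0*(-5) = 0)
p(F) = -18 - F (p(F) = -3 + (-15 - F) = -18 - F)
v(-1*5*6)*p(-7) = 0*(-18 - 1*(-7)) = 0*(-18 + 7) = 0*(-11) = 0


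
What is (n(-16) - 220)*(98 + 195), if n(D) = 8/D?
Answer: -129213/2 ≈ -64607.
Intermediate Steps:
(n(-16) - 220)*(98 + 195) = (8/(-16) - 220)*(98 + 195) = (8*(-1/16) - 220)*293 = (-1/2 - 220)*293 = -441/2*293 = -129213/2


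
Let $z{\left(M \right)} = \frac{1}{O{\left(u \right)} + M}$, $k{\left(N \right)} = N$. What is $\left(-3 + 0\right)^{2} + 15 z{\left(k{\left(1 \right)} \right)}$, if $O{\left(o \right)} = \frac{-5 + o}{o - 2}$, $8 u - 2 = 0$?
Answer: $\frac{339}{26} \approx 13.038$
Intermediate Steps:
$u = \frac{1}{4}$ ($u = \frac{1}{4} + \frac{1}{8} \cdot 0 = \frac{1}{4} + 0 = \frac{1}{4} \approx 0.25$)
$O{\left(o \right)} = \frac{-5 + o}{-2 + o}$
$z{\left(M \right)} = \frac{1}{\frac{19}{7} + M}$ ($z{\left(M \right)} = \frac{1}{\frac{-5 + \frac{1}{4}}{-2 + \frac{1}{4}} + M} = \frac{1}{\frac{1}{- \frac{7}{4}} \left(- \frac{19}{4}\right) + M} = \frac{1}{\left(- \frac{4}{7}\right) \left(- \frac{19}{4}\right) + M} = \frac{1}{\frac{19}{7} + M}$)
$\left(-3 + 0\right)^{2} + 15 z{\left(k{\left(1 \right)} \right)} = \left(-3 + 0\right)^{2} + 15 \frac{7}{19 + 7 \cdot 1} = \left(-3\right)^{2} + 15 \frac{7}{19 + 7} = 9 + 15 \cdot \frac{7}{26} = 9 + \frac{105}{26} = \frac{339}{26}$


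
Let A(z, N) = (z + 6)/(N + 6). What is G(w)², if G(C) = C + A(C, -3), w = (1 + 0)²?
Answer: 100/9 ≈ 11.111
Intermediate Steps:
A(z, N) = (6 + z)/(6 + N)
w = 1 (w = 1² = 1)
G(C) = 2 + 4*C/3 (G(C) = C + (6 + C)/(6 - 3) = C + (6 + C)/3 = C + (2 + C/3) = 2 + 4*C/3)
G(w)² = (2 + (4/3)*1)² = (2 + 4/3)² = (10/3)² = 100/9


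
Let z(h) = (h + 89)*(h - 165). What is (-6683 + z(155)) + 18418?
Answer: 9295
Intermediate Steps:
z(h) = (-165 + h)*(89 + h) (z(h) = (89 + h)*(-165 + h) = (-165 + h)*(89 + h))
(-6683 + z(155)) + 18418 = (-6683 + (-14685 + 155² - 76*155)) + 18418 = (-6683 + (-14685 + 24025 - 11780)) + 18418 = (-6683 - 2440) + 18418 = -9123 + 18418 = 9295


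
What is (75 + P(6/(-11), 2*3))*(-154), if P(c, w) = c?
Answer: -11466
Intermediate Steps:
(75 + P(6/(-11), 2*3))*(-154) = (75 + 6/(-11))*(-154) = (75 + 6*(-1/11))*(-154) = (75 - 6/11)*(-154) = (819/11)*(-154) = -11466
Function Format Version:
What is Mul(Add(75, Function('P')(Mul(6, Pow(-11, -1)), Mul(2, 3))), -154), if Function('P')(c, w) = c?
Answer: -11466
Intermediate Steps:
Mul(Add(75, Function('P')(Mul(6, Pow(-11, -1)), Mul(2, 3))), -154) = Mul(Add(75, Mul(6, Pow(-11, -1))), -154) = Mul(Add(75, Mul(6, Rational(-1, 11))), -154) = Mul(Add(75, Rational(-6, 11)), -154) = Mul(Rational(819, 11), -154) = -11466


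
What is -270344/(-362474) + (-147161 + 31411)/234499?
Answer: 10719516078/42499895263 ≈ 0.25222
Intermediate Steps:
-270344/(-362474) + (-147161 + 31411)/234499 = -270344*(-1/362474) - 115750*1/234499 = 135172/181237 - 115750/234499 = 10719516078/42499895263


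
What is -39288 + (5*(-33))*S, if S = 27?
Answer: -43743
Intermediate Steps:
-39288 + (5*(-33))*S = -39288 + (5*(-33))*27 = -39288 - 165*27 = -39288 - 4455 = -43743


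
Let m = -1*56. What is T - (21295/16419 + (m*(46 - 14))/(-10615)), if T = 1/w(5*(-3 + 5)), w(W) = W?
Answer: -476081009/348575370 ≈ -1.3658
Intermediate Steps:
m = -56
T = ⅒ (T = 1/(5*(-3 + 5)) = 1/(5*2) = 1/10 = ⅒ ≈ 0.10000)
T - (21295/16419 + (m*(46 - 14))/(-10615)) = ⅒ - (21295/16419 - 56*(46 - 14)/(-10615)) = ⅒ - (21295*(1/16419) - 56*32*(-1/10615)) = ⅒ - (21295/16419 - 1792*(-1/10615)) = ⅒ - (21295/16419 + 1792/10615) = ⅒ - 1*255469273/174287685 = ⅒ - 255469273/174287685 = -476081009/348575370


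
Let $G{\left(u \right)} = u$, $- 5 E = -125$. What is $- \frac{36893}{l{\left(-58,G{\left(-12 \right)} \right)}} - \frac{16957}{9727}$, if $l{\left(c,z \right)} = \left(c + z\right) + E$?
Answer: $\frac{358095146}{437715} \approx 818.1$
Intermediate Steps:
$E = 25$ ($E = \left(- \frac{1}{5}\right) \left(-125\right) = 25$)
$l{\left(c,z \right)} = 25 + c + z$ ($l{\left(c,z \right)} = \left(c + z\right) + 25 = 25 + c + z$)
$- \frac{36893}{l{\left(-58,G{\left(-12 \right)} \right)}} - \frac{16957}{9727} = - \frac{36893}{25 - 58 - 12} - \frac{16957}{9727} = - \frac{36893}{-45} - \frac{16957}{9727} = \left(-36893\right) \left(- \frac{1}{45}\right) - \frac{16957}{9727} = \frac{36893}{45} - \frac{16957}{9727} = \frac{358095146}{437715}$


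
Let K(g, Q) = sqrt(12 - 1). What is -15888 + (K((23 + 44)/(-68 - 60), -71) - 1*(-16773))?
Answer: 885 + sqrt(11) ≈ 888.32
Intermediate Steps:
K(g, Q) = sqrt(11)
-15888 + (K((23 + 44)/(-68 - 60), -71) - 1*(-16773)) = -15888 + (sqrt(11) - 1*(-16773)) = -15888 + (sqrt(11) + 16773) = -15888 + (16773 + sqrt(11)) = 885 + sqrt(11)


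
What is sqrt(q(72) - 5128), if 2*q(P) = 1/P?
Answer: I*sqrt(738431)/12 ≈ 71.61*I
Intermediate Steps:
q(P) = 1/(2*P)
sqrt(q(72) - 5128) = sqrt((1/2)/72 - 5128) = sqrt((1/2)*(1/72) - 5128) = sqrt(1/144 - 5128) = sqrt(-738431/144) = I*sqrt(738431)/12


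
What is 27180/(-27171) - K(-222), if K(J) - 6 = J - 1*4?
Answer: 661160/3019 ≈ 219.00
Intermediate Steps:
K(J) = 2 + J (K(J) = 6 + (J - 1*4) = 6 + (J - 4) = 6 + (-4 + J) = 2 + J)
27180/(-27171) - K(-222) = 27180/(-27171) - (2 - 222) = 27180*(-1/27171) - 1*(-220) = -3020/3019 + 220 = 661160/3019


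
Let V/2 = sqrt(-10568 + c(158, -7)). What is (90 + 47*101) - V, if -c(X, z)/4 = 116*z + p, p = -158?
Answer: 4837 - 8*I*sqrt(418) ≈ 4837.0 - 163.56*I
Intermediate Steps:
c(X, z) = 632 - 464*z (c(X, z) = -4*(116*z - 158) = -4*(-158 + 116*z) = 632 - 464*z)
V = 8*I*sqrt(418) (V = 2*sqrt(-10568 + (632 - 464*(-7))) = 2*sqrt(-10568 + (632 + 3248)) = 2*sqrt(-10568 + 3880) = 2*sqrt(-6688) = 2*(4*I*sqrt(418)) = 8*I*sqrt(418) ≈ 163.56*I)
(90 + 47*101) - V = (90 + 47*101) - 8*I*sqrt(418) = (90 + 4747) - 8*I*sqrt(418) = 4837 - 8*I*sqrt(418)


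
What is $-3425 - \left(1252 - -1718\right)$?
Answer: $-6395$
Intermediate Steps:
$-3425 - \left(1252 - -1718\right) = -3425 - \left(1252 + 1718\right) = -3425 - 2970 = -6395$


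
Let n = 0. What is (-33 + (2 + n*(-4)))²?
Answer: 961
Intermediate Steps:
(-33 + (2 + n*(-4)))² = (-33 + (2 + 0*(-4)))² = (-33 + (2 + 0))² = (-33 + 2)² = (-31)² = 961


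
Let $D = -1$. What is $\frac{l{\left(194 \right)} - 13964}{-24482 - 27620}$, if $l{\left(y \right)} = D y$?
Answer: $\frac{7079}{26051} \approx 0.27174$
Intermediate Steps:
$l{\left(y \right)} = - y$
$\frac{l{\left(194 \right)} - 13964}{-24482 - 27620} = \frac{\left(-1\right) 194 - 13964}{-24482 - 27620} = \frac{-194 - 13964}{-52102} = \left(-14158\right) \left(- \frac{1}{52102}\right) = \frac{7079}{26051}$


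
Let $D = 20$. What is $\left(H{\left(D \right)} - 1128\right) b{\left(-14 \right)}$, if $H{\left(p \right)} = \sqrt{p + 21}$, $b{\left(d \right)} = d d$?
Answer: $-221088 + 196 \sqrt{41} \approx -2.1983 \cdot 10^{5}$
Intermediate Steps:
$b{\left(d \right)} = d^{2}$
$H{\left(p \right)} = \sqrt{21 + p}$
$\left(H{\left(D \right)} - 1128\right) b{\left(-14 \right)} = \left(\sqrt{21 + 20} - 1128\right) \left(-14\right)^{2} = \left(\sqrt{41} - 1128\right) 196 = \left(-1128 + \sqrt{41}\right) 196 = -221088 + 196 \sqrt{41}$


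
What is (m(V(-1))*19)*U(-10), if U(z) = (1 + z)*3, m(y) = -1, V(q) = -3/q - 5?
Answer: 513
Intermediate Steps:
V(q) = -5 - 3/q
U(z) = 3 + 3*z
(m(V(-1))*19)*U(-10) = (-1*19)*(3 + 3*(-10)) = -19*(3 - 30) = -19*(-27) = 513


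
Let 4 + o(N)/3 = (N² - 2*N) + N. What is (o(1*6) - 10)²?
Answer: 4624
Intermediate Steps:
o(N) = -12 - 3*N + 3*N² (o(N) = -12 + 3*((N² - 2*N) + N) = -12 + 3*(N² - N) = -12 + (-3*N + 3*N²) = -12 - 3*N + 3*N²)
(o(1*6) - 10)² = ((-12 - 3*6 + 3*(1*6)²) - 10)² = ((-12 - 3*6 + 3*6²) - 10)² = ((-12 - 18 + 3*36) - 10)² = ((-12 - 18 + 108) - 10)² = (78 - 10)² = 68² = 4624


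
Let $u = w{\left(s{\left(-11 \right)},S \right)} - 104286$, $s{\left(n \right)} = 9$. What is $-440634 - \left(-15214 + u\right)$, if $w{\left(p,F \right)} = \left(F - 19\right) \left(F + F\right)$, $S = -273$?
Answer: $-480566$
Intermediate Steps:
$w{\left(p,F \right)} = 2 F \left(-19 + F\right)$ ($w{\left(p,F \right)} = \left(-19 + F\right) 2 F = 2 F \left(-19 + F\right)$)
$u = 55146$ ($u = 2 \left(-273\right) \left(-19 - 273\right) - 104286 = 2 \left(-273\right) \left(-292\right) - 104286 = 159432 - 104286 = 55146$)
$-440634 - \left(-15214 + u\right) = -440634 - \left(-15214 + 55146\right) = -440634 - 39932 = -480566$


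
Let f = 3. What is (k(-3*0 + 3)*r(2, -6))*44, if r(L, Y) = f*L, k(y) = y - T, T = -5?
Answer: 2112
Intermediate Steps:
k(y) = 5 + y (k(y) = y - 1*(-5) = y + 5 = 5 + y)
r(L, Y) = 3*L
(k(-3*0 + 3)*r(2, -6))*44 = ((5 + (-3*0 + 3))*(3*2))*44 = ((5 + (0 + 3))*6)*44 = ((5 + 3)*6)*44 = (8*6)*44 = 48*44 = 2112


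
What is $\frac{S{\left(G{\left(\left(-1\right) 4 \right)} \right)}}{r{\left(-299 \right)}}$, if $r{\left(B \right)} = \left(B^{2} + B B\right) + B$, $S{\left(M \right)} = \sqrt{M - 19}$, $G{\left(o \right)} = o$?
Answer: $\frac{i \sqrt{23}}{178503} \approx 2.6867 \cdot 10^{-5} i$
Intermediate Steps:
$S{\left(M \right)} = \sqrt{-19 + M}$
$r{\left(B \right)} = B + 2 B^{2}$ ($r{\left(B \right)} = \left(B^{2} + B^{2}\right) + B = 2 B^{2} + B = B + 2 B^{2}$)
$\frac{S{\left(G{\left(\left(-1\right) 4 \right)} \right)}}{r{\left(-299 \right)}} = \frac{\sqrt{-19 - 4}}{\left(-299\right) \left(1 + 2 \left(-299\right)\right)} = \frac{\sqrt{-19 - 4}}{\left(-299\right) \left(1 - 598\right)} = \frac{\sqrt{-23}}{\left(-299\right) \left(-597\right)} = \frac{i \sqrt{23}}{178503}$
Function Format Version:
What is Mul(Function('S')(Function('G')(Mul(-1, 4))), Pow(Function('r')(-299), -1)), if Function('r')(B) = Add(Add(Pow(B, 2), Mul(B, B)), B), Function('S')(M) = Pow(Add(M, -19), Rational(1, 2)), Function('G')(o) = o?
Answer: Mul(Rational(1, 178503), I, Pow(23, Rational(1, 2))) ≈ Mul(2.6867e-5, I)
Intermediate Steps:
Function('S')(M) = Pow(Add(-19, M), Rational(1, 2))
Function('r')(B) = Add(B, Mul(2, Pow(B, 2))) (Function('r')(B) = Add(Add(Pow(B, 2), Pow(B, 2)), B) = Add(Mul(2, Pow(B, 2)), B) = Add(B, Mul(2, Pow(B, 2))))
Mul(Function('S')(Function('G')(Mul(-1, 4))), Pow(Function('r')(-299), -1)) = Mul(Pow(Add(-19, Mul(-1, 4)), Rational(1, 2)), Pow(Mul(-299, Add(1, Mul(2, -299))), -1)) = Mul(Pow(Add(-19, -4), Rational(1, 2)), Pow(Mul(-299, Add(1, -598)), -1)) = Mul(Pow(-23, Rational(1, 2)), Pow(Mul(-299, -597), -1)) = Mul(Mul(I, Pow(23, Rational(1, 2))), Pow(178503, -1)) = Mul(Mul(I, Pow(23, Rational(1, 2))), Rational(1, 178503)) = Mul(Rational(1, 178503), I, Pow(23, Rational(1, 2)))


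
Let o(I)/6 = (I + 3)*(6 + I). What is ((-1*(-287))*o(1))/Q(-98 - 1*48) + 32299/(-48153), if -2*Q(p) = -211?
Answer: 4636675007/10160283 ≈ 456.35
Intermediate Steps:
o(I) = 6*(3 + I)*(6 + I) (o(I) = 6*((I + 3)*(6 + I)) = 6*((3 + I)*(6 + I)) = 6*(3 + I)*(6 + I))
Q(p) = 211/2 (Q(p) = -1/2*(-211) = 211/2)
((-1*(-287))*o(1))/Q(-98 - 1*48) + 32299/(-48153) = ((-1*(-287))*(108 + 6*1**2 + 54*1))/(211/2) + 32299/(-48153) = (287*(108 + 6*1 + 54))*(2/211) + 32299*(-1/48153) = (287*(108 + 6 + 54))*(2/211) - 32299/48153 = (287*168)*(2/211) - 32299/48153 = 48216*(2/211) - 32299/48153 = 96432/211 - 32299/48153 = 4636675007/10160283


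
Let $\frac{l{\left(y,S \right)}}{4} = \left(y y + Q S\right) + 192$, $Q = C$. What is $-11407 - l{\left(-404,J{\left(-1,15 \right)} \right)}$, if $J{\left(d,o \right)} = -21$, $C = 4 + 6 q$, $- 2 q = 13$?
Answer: $-667979$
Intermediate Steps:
$q = - \frac{13}{2}$ ($q = \left(- \frac{1}{2}\right) 13 = - \frac{13}{2} \approx -6.5$)
$C = -35$ ($C = 4 + 6 \left(- \frac{13}{2}\right) = 4 - 39 = -35$)
$Q = -35$
$l{\left(y,S \right)} = 768 - 140 S + 4 y^{2}$ ($l{\left(y,S \right)} = 4 \left(\left(y y - 35 S\right) + 192\right) = 4 \left(\left(y^{2} - 35 S\right) + 192\right) = 4 \left(192 + y^{2} - 35 S\right) = 768 - 140 S + 4 y^{2}$)
$-11407 - l{\left(-404,J{\left(-1,15 \right)} \right)} = -11407 - \left(768 - -2940 + 4 \left(-404\right)^{2}\right) = -11407 - \left(768 + 2940 + 4 \cdot 163216\right) = -11407 - \left(768 + 2940 + 652864\right) = -11407 - 656572 = -667979$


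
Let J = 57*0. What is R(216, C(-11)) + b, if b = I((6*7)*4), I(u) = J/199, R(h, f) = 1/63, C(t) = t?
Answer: 1/63 ≈ 0.015873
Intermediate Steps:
R(h, f) = 1/63
J = 0
I(u) = 0 (I(u) = 0/199 = 0*(1/199) = 0)
b = 0
R(216, C(-11)) + b = 1/63 + 0 = 1/63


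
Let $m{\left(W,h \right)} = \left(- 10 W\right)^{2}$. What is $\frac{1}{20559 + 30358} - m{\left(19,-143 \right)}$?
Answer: $- \frac{1838103699}{50917} \approx -36100.0$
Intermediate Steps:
$m{\left(W,h \right)} = 100 W^{2}$
$\frac{1}{20559 + 30358} - m{\left(19,-143 \right)} = \frac{1}{20559 + 30358} - 100 \cdot 19^{2} = \frac{1}{50917} - 100 \cdot 361 = \frac{1}{50917} - 36100 = - \frac{1838103699}{50917}$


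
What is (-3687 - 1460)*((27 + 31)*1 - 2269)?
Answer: 11380017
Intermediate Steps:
(-3687 - 1460)*((27 + 31)*1 - 2269) = -5147*(58*1 - 2269) = -5147*(58 - 2269) = -5147*(-2211) = 11380017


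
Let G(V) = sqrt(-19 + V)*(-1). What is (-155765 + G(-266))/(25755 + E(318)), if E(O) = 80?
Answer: -31153/5167 - I*sqrt(285)/25835 ≈ -6.0292 - 0.00065345*I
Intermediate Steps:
G(V) = -sqrt(-19 + V)
(-155765 + G(-266))/(25755 + E(318)) = (-155765 - sqrt(-19 - 266))/(25755 + 80) = (-155765 - sqrt(-285))/25835 = (-155765 - I*sqrt(285))*(1/25835) = -31153/5167 - I*sqrt(285)/25835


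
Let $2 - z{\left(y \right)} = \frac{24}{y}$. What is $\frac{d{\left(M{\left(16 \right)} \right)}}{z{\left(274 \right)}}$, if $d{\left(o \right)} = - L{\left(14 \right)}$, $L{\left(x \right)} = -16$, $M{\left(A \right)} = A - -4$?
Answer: $\frac{1096}{131} \approx 8.3664$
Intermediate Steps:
$z{\left(y \right)} = 2 - \frac{24}{y}$
$M{\left(A \right)} = 4 + A$ ($M{\left(A \right)} = A + 4 = 4 + A$)
$d{\left(o \right)} = 16$ ($d{\left(o \right)} = \left(-1\right) \left(-16\right) = 16$)
$\frac{d{\left(M{\left(16 \right)} \right)}}{z{\left(274 \right)}} = \frac{16}{2 - \frac{24}{274}} = \frac{16}{2 - \frac{12}{137}} = \frac{16}{\frac{262}{137}} = 16 \cdot \frac{137}{262} = \frac{1096}{131}$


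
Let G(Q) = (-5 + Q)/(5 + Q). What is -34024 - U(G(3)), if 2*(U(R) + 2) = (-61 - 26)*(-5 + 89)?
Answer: -30368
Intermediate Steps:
G(Q) = (-5 + Q)/(5 + Q)
U(R) = -3656 (U(R) = -2 + ((-61 - 26)*(-5 + 89))/2 = -2 + (-87*84)/2 = -2 + (1/2)*(-7308) = -2 - 3654 = -3656)
-34024 - U(G(3)) = -34024 - 1*(-3656) = -34024 + 3656 = -30368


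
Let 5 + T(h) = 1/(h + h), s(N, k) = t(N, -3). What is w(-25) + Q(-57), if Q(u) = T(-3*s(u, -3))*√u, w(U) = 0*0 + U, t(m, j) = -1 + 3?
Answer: -25 - 61*I*√57/12 ≈ -25.0 - 38.378*I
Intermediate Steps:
t(m, j) = 2
s(N, k) = 2
T(h) = -5 + 1/(2*h) (T(h) = -5 + 1/(h + h) = -5 + 1/(2*h))
w(U) = U (w(U) = 0 + U = U)
Q(u) = -61*√u/12 (Q(u) = (-5 + 1/(2*((-3*2))))*√u = (-5 + (½)/(-6))*√u = (-5 + (½)*(-⅙))*√u = (-5 - 1/12)*√u = -61*√u/12)
w(-25) + Q(-57) = -25 - 61*I*√57/12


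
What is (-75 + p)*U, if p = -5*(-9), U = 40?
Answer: -1200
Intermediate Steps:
p = 45
(-75 + p)*U = (-75 + 45)*40 = -30*40 = -1200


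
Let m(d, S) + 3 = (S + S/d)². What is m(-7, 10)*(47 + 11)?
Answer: 200274/49 ≈ 4087.2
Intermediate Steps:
m(d, S) = -3 + (S + S/d)²
m(-7, 10)*(47 + 11) = (-3 + 10²*(1 - 7)²/(-7)²)*(47 + 11) = (-3 + 100*(1/49)*(-6)²)*58 = (-3 + 100*(1/49)*36)*58 = (-3 + 3600/49)*58 = (3453/49)*58 = 200274/49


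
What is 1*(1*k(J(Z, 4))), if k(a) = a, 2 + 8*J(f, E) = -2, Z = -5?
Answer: -½ ≈ -0.50000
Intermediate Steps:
J(f, E) = -½ (J(f, E) = -¼ + (⅛)*(-2) = -¼ - ¼ = -½)
1*(1*k(J(Z, 4))) = 1*(1*(-½)) = 1*(-½) = -½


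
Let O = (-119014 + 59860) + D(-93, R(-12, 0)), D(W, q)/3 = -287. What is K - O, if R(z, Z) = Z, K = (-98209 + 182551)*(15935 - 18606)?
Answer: -225217467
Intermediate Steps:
K = -225277482 (K = 84342*(-2671) = -225277482)
D(W, q) = -861 (D(W, q) = 3*(-287) = -861)
O = -60015 (O = (-119014 + 59860) - 861 = -59154 - 861 = -60015)
K - O = -225277482 - 1*(-60015) = -225277482 + 60015 = -225217467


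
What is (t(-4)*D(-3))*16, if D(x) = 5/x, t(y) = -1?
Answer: 80/3 ≈ 26.667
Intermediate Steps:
(t(-4)*D(-3))*16 = -5/(-3)*16 = -5*(-1)/3*16 = -1*(-5/3)*16 = (5/3)*16 = 80/3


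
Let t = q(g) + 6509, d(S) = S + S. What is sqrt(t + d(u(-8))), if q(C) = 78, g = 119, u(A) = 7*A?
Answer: 5*sqrt(259) ≈ 80.467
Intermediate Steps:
d(S) = 2*S
t = 6587 (t = 78 + 6509 = 6587)
sqrt(t + d(u(-8))) = sqrt(6587 + 2*(7*(-8))) = sqrt(6587 + 2*(-56)) = sqrt(6587 - 112) = sqrt(6475) = 5*sqrt(259)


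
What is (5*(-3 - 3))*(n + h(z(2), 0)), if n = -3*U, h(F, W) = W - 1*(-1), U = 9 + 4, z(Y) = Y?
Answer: 1140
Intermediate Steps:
U = 13
h(F, W) = 1 + W (h(F, W) = W + 1 = 1 + W)
n = -39 (n = -3*13 = -39)
(5*(-3 - 3))*(n + h(z(2), 0)) = (5*(-3 - 3))*(-39 + (1 + 0)) = (5*(-6))*(-39 + 1) = -30*(-38) = 1140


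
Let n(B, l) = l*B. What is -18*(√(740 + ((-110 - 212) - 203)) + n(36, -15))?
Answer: 9720 - 18*√215 ≈ 9456.1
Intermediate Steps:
n(B, l) = B*l
-18*(√(740 + ((-110 - 212) - 203)) + n(36, -15)) = -18*(√(740 + ((-110 - 212) - 203)) + 36*(-15)) = -18*(√(740 + (-322 - 203)) - 540) = -18*(√(740 - 525) - 540) = -18*(√215 - 540) = -18*(-540 + √215) = 9720 - 18*√215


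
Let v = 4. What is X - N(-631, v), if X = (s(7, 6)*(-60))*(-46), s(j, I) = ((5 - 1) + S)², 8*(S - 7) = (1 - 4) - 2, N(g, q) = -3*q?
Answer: 2376801/8 ≈ 2.9710e+5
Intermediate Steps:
S = 51/8 (S = 7 + ((1 - 4) - 2)/8 = 7 + (-3 - 2)/8 = 7 + (⅛)*(-5) = 7 - 5/8 = 51/8 ≈ 6.3750)
s(j, I) = 6889/64 (s(j, I) = ((5 - 1) + 51/8)² = (4 + 51/8)² = (83/8)² = 6889/64)
X = 2376705/8 (X = ((6889/64)*(-60))*(-46) = -103335/16*(-46) = 2376705/8 ≈ 2.9709e+5)
X - N(-631, v) = 2376705/8 - (-3)*4 = 2376705/8 - 1*(-12) = 2376705/8 + 12 = 2376801/8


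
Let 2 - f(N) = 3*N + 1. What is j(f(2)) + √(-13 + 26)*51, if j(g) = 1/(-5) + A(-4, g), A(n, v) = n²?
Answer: 79/5 + 51*√13 ≈ 199.68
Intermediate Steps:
f(N) = 1 - 3*N (f(N) = 2 - (3*N + 1) = 2 - (1 + 3*N) = 2 + (-1 - 3*N) = 1 - 3*N)
j(g) = 79/5 (j(g) = 1/(-5) + (-4)² = -⅕ + 16 = 79/5)
j(f(2)) + √(-13 + 26)*51 = 79/5 + √(-13 + 26)*51 = 79/5 + √13*51 = 79/5 + 51*√13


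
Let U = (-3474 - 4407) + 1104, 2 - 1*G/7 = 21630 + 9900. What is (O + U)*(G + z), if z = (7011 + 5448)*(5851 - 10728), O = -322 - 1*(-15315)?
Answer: -501038291624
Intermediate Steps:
O = 14993 (O = -322 + 15315 = 14993)
z = -60762543 (z = 12459*(-4877) = -60762543)
G = -220696 (G = 14 - 7*(21630 + 9900) = 14 - 7*31530 = 14 - 220710 = -220696)
U = -6777 (U = -7881 + 1104 = -6777)
(O + U)*(G + z) = (14993 - 6777)*(-220696 - 60762543) = 8216*(-60983239) = -501038291624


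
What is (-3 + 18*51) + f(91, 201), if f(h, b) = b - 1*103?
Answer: 1013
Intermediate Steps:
f(h, b) = -103 + b (f(h, b) = b - 103 = -103 + b)
(-3 + 18*51) + f(91, 201) = (-3 + 18*51) + (-103 + 201) = (-3 + 918) + 98 = 915 + 98 = 1013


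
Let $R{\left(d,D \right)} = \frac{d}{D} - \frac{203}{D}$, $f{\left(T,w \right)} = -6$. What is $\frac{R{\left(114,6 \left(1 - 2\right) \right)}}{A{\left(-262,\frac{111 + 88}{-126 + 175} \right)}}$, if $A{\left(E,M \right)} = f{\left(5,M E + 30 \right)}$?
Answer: $- \frac{89}{36} \approx -2.4722$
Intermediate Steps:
$A{\left(E,M \right)} = -6$
$R{\left(d,D \right)} = - \frac{203}{D} + \frac{d}{D}$
$\frac{R{\left(114,6 \left(1 - 2\right) \right)}}{A{\left(-262,\frac{111 + 88}{-126 + 175} \right)}} = \frac{\frac{1}{6 \left(1 - 2\right)} \left(-203 + 114\right)}{-6} = \frac{1}{6 \left(-1\right)} \left(-89\right) \left(- \frac{1}{6}\right) = \frac{1}{-6} \left(-89\right) \left(- \frac{1}{6}\right) = \left(- \frac{1}{6}\right) \left(-89\right) \left(- \frac{1}{6}\right) = \frac{89}{6} \left(- \frac{1}{6}\right) = - \frac{89}{36}$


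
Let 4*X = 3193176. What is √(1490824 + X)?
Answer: √2289118 ≈ 1513.0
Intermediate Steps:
X = 798294 (X = (¼)*3193176 = 798294)
√(1490824 + X) = √(1490824 + 798294) = √2289118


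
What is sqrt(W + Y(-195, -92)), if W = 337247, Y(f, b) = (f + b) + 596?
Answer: 2*sqrt(84389) ≈ 581.00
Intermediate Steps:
Y(f, b) = 596 + b + f (Y(f, b) = (b + f) + 596 = 596 + b + f)
sqrt(W + Y(-195, -92)) = sqrt(337247 + (596 - 92 - 195)) = sqrt(337247 + 309) = sqrt(337556) = 2*sqrt(84389)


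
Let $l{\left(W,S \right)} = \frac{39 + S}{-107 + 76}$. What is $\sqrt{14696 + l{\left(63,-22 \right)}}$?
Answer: $\frac{\sqrt{14122329}}{31} \approx 121.22$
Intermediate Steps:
$l{\left(W,S \right)} = - \frac{39}{31} - \frac{S}{31}$ ($l{\left(W,S \right)} = \frac{39 + S}{-31} = \left(39 + S\right) \left(- \frac{1}{31}\right) = - \frac{39}{31} - \frac{S}{31}$)
$\sqrt{14696 + l{\left(63,-22 \right)}} = \sqrt{14696 - \frac{17}{31}} = \sqrt{\frac{455559}{31}} = \frac{\sqrt{14122329}}{31}$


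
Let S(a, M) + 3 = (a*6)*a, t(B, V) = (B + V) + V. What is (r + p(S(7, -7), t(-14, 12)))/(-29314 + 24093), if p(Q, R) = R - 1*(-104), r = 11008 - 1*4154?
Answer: -6968/5221 ≈ -1.3346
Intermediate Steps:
t(B, V) = B + 2*V
S(a, M) = -3 + 6*a**2 (S(a, M) = -3 + (a*6)*a = -3 + (6*a)*a = -3 + 6*a**2)
r = 6854 (r = 11008 - 4154 = 6854)
p(Q, R) = 104 + R (p(Q, R) = R + 104 = 104 + R)
(r + p(S(7, -7), t(-14, 12)))/(-29314 + 24093) = (6854 + (104 + (-14 + 2*12)))/(-29314 + 24093) = (6854 + (104 + (-14 + 24)))/(-5221) = (6854 + (104 + 10))*(-1/5221) = (6854 + 114)*(-1/5221) = 6968*(-1/5221) = -6968/5221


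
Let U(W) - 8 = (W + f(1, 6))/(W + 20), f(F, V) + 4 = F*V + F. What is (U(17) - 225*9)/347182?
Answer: -74609/12845734 ≈ -0.0058081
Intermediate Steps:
f(F, V) = -4 + F + F*V (f(F, V) = -4 + (F*V + F) = -4 + (F + F*V) = -4 + F + F*V)
U(W) = 8 + (3 + W)/(20 + W) (U(W) = 8 + (W + (-4 + 1 + 1*6))/(W + 20) = 8 + (W + (-4 + 1 + 6))/(20 + W) = 8 + (W + 3)/(20 + W) = 8 + (3 + W)/(20 + W))
(U(17) - 225*9)/347182 = ((163 + 9*17)/(20 + 17) - 225*9)/347182 = ((163 + 153)/37 - 2025)*(1/347182) = ((1/37)*316 - 2025)*(1/347182) = (316/37 - 2025)*(1/347182) = -74609/37*1/347182 = -74609/12845734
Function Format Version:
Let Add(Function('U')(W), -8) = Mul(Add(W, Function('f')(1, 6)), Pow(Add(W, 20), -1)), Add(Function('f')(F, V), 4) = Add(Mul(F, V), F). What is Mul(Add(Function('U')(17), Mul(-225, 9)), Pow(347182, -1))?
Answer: Rational(-74609, 12845734) ≈ -0.0058081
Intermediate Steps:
Function('f')(F, V) = Add(-4, F, Mul(F, V)) (Function('f')(F, V) = Add(-4, Add(Mul(F, V), F)) = Add(-4, Add(F, Mul(F, V))) = Add(-4, F, Mul(F, V)))
Function('U')(W) = Add(8, Mul(Pow(Add(20, W), -1), Add(3, W))) (Function('U')(W) = Add(8, Mul(Add(W, Add(-4, 1, Mul(1, 6))), Pow(Add(W, 20), -1))) = Add(8, Mul(Add(W, Add(-4, 1, 6)), Pow(Add(20, W), -1))) = Add(8, Mul(Add(W, 3), Pow(Add(20, W), -1))) = Add(8, Mul(Add(3, W), Pow(Add(20, W), -1))) = Add(8, Mul(Pow(Add(20, W), -1), Add(3, W))))
Mul(Add(Function('U')(17), Mul(-225, 9)), Pow(347182, -1)) = Mul(Add(Mul(Pow(Add(20, 17), -1), Add(163, Mul(9, 17))), Mul(-225, 9)), Pow(347182, -1)) = Mul(Add(Mul(Pow(37, -1), Add(163, 153)), -2025), Rational(1, 347182)) = Mul(Add(Mul(Rational(1, 37), 316), -2025), Rational(1, 347182)) = Mul(Add(Rational(316, 37), -2025), Rational(1, 347182)) = Mul(Rational(-74609, 37), Rational(1, 347182)) = Rational(-74609, 12845734)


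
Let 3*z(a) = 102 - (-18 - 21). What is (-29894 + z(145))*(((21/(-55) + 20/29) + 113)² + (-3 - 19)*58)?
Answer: -877970731470072/2544025 ≈ -3.4511e+8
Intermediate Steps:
z(a) = 47 (z(a) = (102 - (-18 - 21))/3 = (102 - 1*(-39))/3 = (102 + 39)/3 = (⅓)*141 = 47)
(-29894 + z(145))*(((21/(-55) + 20/29) + 113)² + (-3 - 19)*58) = (-29894 + 47)*(((21/(-55) + 20/29) + 113)² + (-3 - 19)*58) = -29847*(((21*(-1/55) + 20*(1/29)) + 113)² - 22*58) = -29847*(((-21/55 + 20/29) + 113)² - 1276) = -29847*((491/1595 + 113)² - 1276) = -29847*((180726/1595)² - 1276) = -29847*(32661887076/2544025 - 1276) = -29847*29415711176/2544025 = -877970731470072/2544025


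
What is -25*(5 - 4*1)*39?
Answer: -975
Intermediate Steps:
-25*(5 - 4*1)*39 = -25*(5 - 4)*39 = -25*1*39 = -25*39 = -975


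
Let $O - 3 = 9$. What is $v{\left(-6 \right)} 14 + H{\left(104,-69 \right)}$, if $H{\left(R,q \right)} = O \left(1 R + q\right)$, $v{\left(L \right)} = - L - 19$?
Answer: $238$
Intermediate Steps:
$O = 12$ ($O = 3 + 9 = 12$)
$v{\left(L \right)} = -19 - L$
$H{\left(R,q \right)} = 12 R + 12 q$ ($H{\left(R,q \right)} = 12 \left(1 R + q\right) = 12 \left(R + q\right) = 12 R + 12 q$)
$v{\left(-6 \right)} 14 + H{\left(104,-69 \right)} = \left(-19 - -6\right) 14 + \left(12 \cdot 104 + 12 \left(-69\right)\right) = \left(-19 + 6\right) 14 + \left(1248 - 828\right) = \left(-13\right) 14 + 420 = -182 + 420 = 238$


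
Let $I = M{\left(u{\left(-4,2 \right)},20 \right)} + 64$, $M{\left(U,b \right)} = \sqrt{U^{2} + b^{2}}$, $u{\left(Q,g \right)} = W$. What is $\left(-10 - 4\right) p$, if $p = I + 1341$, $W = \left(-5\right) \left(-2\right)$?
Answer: $-19670 - 140 \sqrt{5} \approx -19983.0$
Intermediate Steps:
$W = 10$
$u{\left(Q,g \right)} = 10$
$I = 64 + 10 \sqrt{5}$ ($I = \sqrt{10^{2} + 20^{2}} + 64 = \sqrt{100 + 400} + 64 = \sqrt{500} + 64 = 10 \sqrt{5} + 64 = 64 + 10 \sqrt{5} \approx 86.361$)
$p = 1405 + 10 \sqrt{5}$ ($p = \left(64 + 10 \sqrt{5}\right) + 1341 = 1405 + 10 \sqrt{5} \approx 1427.4$)
$\left(-10 - 4\right) p = \left(-10 - 4\right) \left(1405 + 10 \sqrt{5}\right) = - 14 \left(1405 + 10 \sqrt{5}\right) = -19670 - 140 \sqrt{5}$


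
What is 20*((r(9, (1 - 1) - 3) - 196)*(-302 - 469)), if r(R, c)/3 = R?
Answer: 2605980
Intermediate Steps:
r(R, c) = 3*R
20*((r(9, (1 - 1) - 3) - 196)*(-302 - 469)) = 20*((3*9 - 196)*(-302 - 469)) = 20*((27 - 196)*(-771)) = 20*(-169*(-771)) = 20*130299 = 2605980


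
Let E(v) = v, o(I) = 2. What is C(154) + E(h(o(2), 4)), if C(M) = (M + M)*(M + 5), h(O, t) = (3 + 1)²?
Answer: 48988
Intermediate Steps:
h(O, t) = 16 (h(O, t) = 4² = 16)
C(M) = 2*M*(5 + M) (C(M) = (2*M)*(5 + M) = 2*M*(5 + M))
C(154) + E(h(o(2), 4)) = 2*154*(5 + 154) + 16 = 2*154*159 + 16 = 48972 + 16 = 48988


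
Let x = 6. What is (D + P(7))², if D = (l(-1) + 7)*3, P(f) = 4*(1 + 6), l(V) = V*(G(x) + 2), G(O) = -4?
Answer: 3025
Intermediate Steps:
l(V) = -2*V (l(V) = V*(-4 + 2) = V*(-2) = -2*V)
P(f) = 28 (P(f) = 4*7 = 28)
D = 27 (D = (-2*(-1) + 7)*3 = (2 + 7)*3 = 9*3 = 27)
(D + P(7))² = (27 + 28)² = 55² = 3025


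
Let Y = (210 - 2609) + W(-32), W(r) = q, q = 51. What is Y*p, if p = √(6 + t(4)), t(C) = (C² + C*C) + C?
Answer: -2348*√42 ≈ -15217.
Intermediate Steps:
W(r) = 51
t(C) = C + 2*C² (t(C) = (C² + C²) + C = 2*C² + C = C + 2*C²)
p = √42 (p = √(6 + 4*(1 + 2*4)) = √(6 + 4*(1 + 8)) = √(6 + 4*9) = √(6 + 36) = √42 ≈ 6.4807)
Y = -2348 (Y = (210 - 2609) + 51 = -2399 + 51 = -2348)
Y*p = -2348*√42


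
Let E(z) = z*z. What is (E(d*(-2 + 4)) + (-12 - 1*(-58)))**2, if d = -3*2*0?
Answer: 2116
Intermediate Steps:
d = 0 (d = -6*0 = 0)
E(z) = z**2
(E(d*(-2 + 4)) + (-12 - 1*(-58)))**2 = ((0*(-2 + 4))**2 + (-12 - 1*(-58)))**2 = ((0*2)**2 + (-12 + 58))**2 = (0**2 + 46)**2 = (0 + 46)**2 = 46**2 = 2116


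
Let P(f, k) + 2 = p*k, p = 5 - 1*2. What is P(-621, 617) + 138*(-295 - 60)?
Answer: -47141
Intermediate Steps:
p = 3 (p = 5 - 2 = 3)
P(f, k) = -2 + 3*k
P(-621, 617) + 138*(-295 - 60) = (-2 + 3*617) + 138*(-295 - 60) = (-2 + 1851) + 138*(-355) = 1849 - 48990 = -47141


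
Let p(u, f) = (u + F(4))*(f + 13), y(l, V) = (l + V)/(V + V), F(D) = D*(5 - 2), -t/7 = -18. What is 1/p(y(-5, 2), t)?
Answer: 4/6255 ≈ 0.00063949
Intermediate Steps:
t = 126 (t = -7*(-18) = 126)
F(D) = 3*D (F(D) = D*3 = 3*D)
y(l, V) = (V + l)/(2*V) (y(l, V) = (V + l)/((2*V)) = (V + l)*(1/(2*V)) = (V + l)/(2*V))
p(u, f) = (12 + u)*(13 + f) (p(u, f) = (u + 3*4)*(f + 13) = (u + 12)*(13 + f) = (12 + u)*(13 + f))
1/p(y(-5, 2), t) = 1/(156 + 12*126 + 13*((½)*(2 - 5)/2) + 126*((½)*(2 - 5)/2)) = 1/(156 + 1512 + 13*((½)*(½)*(-3)) + 126*((½)*(½)*(-3))) = 1/(156 + 1512 + 13*(-¾) + 126*(-¾)) = 1/(156 + 1512 - 39/4 - 189/2) = 1/(6255/4) = 4/6255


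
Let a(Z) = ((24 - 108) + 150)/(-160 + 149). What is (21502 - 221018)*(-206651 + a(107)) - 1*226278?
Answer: 41231151734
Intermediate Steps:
a(Z) = -6 (a(Z) = (-84 + 150)/(-11) = 66*(-1/11) = -6)
(21502 - 221018)*(-206651 + a(107)) - 1*226278 = (21502 - 221018)*(-206651 - 6) - 1*226278 = -199516*(-206657) - 226278 = 41231378012 - 226278 = 41231151734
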